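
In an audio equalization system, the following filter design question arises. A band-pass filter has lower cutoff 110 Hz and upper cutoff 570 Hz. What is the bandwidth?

Bandwidth = f_high - f_low
= 570 Hz - 110 Hz = 460 Hz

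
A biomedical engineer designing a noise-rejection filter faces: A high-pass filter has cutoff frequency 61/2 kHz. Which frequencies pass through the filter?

A high-pass filter passes all frequencies above the cutoff frequency 61/2 kHz and attenuates lower frequencies.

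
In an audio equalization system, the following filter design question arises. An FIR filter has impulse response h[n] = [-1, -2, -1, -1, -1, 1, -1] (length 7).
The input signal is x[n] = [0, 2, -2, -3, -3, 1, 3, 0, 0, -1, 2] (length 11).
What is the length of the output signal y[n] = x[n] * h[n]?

For linear convolution, the output length is:
len(y) = len(x) + len(h) - 1 = 11 + 7 - 1 = 17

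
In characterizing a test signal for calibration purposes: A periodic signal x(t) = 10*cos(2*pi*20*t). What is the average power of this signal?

Average power of A*cos(wt) is A^2/2.
P = 10^2 / 2 = 100/2 = 50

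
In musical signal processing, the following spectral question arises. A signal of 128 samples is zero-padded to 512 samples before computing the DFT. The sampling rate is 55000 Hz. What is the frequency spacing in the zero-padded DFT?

Original DFT: N = 128, resolution = f_s/N = 55000/128 = 6875/16 Hz
Zero-padded DFT: N = 512, resolution = f_s/N = 55000/512 = 6875/64 Hz
Zero-padding interpolates the spectrum (finer frequency grid)
but does NOT improve the true spectral resolution (ability to resolve close frequencies).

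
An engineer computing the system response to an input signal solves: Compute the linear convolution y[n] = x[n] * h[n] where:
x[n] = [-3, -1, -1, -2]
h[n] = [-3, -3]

y[n] = sum_k x[k]*h[n-k]. Output length = len(x) + len(h) - 1 = 4 + 2 - 1 = 5.
y[0] = -3*-3 = 9
y[1] = -1*-3 + -3*-3 = 12
y[2] = -1*-3 + -1*-3 = 6
y[3] = -2*-3 + -1*-3 = 9
y[4] = -2*-3 = 6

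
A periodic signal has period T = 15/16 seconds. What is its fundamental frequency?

The fundamental frequency is the reciprocal of the period.
f = 1/T = 1/(15/16) = 16/15 Hz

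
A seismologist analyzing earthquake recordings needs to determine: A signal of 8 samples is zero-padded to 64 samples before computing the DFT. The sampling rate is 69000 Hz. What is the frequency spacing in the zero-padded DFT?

Original DFT: N = 8, resolution = f_s/N = 69000/8 = 8625 Hz
Zero-padded DFT: N = 64, resolution = f_s/N = 69000/64 = 8625/8 Hz
Zero-padding interpolates the spectrum (finer frequency grid)
but does NOT improve the true spectral resolution (ability to resolve close frequencies).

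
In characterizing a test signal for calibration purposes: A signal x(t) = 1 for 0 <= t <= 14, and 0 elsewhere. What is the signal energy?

Energy = integral of |x(t)|^2 dt over the signal duration
= 1^2 * 14 = 1 * 14 = 14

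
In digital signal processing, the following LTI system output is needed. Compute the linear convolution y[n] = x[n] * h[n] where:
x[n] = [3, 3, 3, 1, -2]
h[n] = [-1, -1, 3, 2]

y[n] = sum_k x[k]*h[n-k]. Output length = len(x) + len(h) - 1 = 5 + 4 - 1 = 8.
y[0] = 3*-1 = -3
y[1] = 3*-1 + 3*-1 = -6
y[2] = 3*-1 + 3*-1 + 3*3 = 3
y[3] = 1*-1 + 3*-1 + 3*3 + 3*2 = 11
y[4] = -2*-1 + 1*-1 + 3*3 + 3*2 = 16
y[5] = -2*-1 + 1*3 + 3*2 = 11
y[6] = -2*3 + 1*2 = -4
y[7] = -2*2 = -4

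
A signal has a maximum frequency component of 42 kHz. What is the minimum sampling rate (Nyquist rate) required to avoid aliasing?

By the Nyquist-Shannon sampling theorem,
the minimum sampling rate (Nyquist rate) must be at least 2 * f_max.
Nyquist rate = 2 * 42 kHz = 84 kHz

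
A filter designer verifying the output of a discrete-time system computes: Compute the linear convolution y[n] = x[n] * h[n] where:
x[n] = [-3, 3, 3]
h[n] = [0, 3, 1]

y[n] = sum_k x[k]*h[n-k]. Output length = len(x) + len(h) - 1 = 3 + 3 - 1 = 5.
y[0] = -3*0 = 0
y[1] = 3*0 + -3*3 = -9
y[2] = 3*0 + 3*3 + -3*1 = 6
y[3] = 3*3 + 3*1 = 12
y[4] = 3*1 = 3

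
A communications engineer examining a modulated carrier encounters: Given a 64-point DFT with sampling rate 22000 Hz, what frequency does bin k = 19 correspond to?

The frequency of DFT bin k is: f_k = k * f_s / N
f_19 = 19 * 22000 / 64 = 26125/4 Hz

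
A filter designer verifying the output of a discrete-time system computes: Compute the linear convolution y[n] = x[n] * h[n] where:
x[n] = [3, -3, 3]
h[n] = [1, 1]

y[n] = sum_k x[k]*h[n-k]. Output length = len(x) + len(h) - 1 = 3 + 2 - 1 = 4.
y[0] = 3*1 = 3
y[1] = -3*1 + 3*1 = 0
y[2] = 3*1 + -3*1 = 0
y[3] = 3*1 = 3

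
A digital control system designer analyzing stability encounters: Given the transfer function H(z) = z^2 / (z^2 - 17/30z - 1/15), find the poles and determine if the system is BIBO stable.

Poles are roots of the denominator: z^2 - 17/30z - 1/15 = 0.
Quadratic formula: z = [-(-17/30) +/- sqrt((-17/30)^2 - 4*(-1/15))] / 2
Discriminant = 289/900 + 4/15 = 529/900; sqrt = 23/30.
z = (17/30 +/- 23/30) / 2 => z = 2/3 or z = -1/10.
|p1| = 1/10, |p2| = 2/3.
For BIBO stability, all poles must lie inside the unit circle (|p| < 1).
System is STABLE since both |p| < 1.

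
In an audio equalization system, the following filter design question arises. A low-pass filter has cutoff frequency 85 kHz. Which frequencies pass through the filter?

A low-pass filter passes all frequencies below the cutoff frequency 85 kHz and attenuates higher frequencies.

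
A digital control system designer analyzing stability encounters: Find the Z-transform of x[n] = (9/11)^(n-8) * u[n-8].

Time-shifting property: if X(z) = Z{x[n]}, then Z{x[n-d]} = z^(-d) * X(z)
X(z) = z/(z - 9/11) for x[n] = (9/11)^n * u[n]
Z{x[n-8]} = z^(-8) * z/(z - 9/11) = z^(-7)/(z - 9/11)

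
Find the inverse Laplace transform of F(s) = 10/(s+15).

Standard pair: k/(s+a) <-> k*e^(-at)*u(t)
With k=10, a=15: f(t) = 10*e^(-15t)*u(t)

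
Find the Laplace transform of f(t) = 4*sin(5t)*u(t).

Standard pair: sin(wt)*u(t) <-> w/(s^2+w^2)
With w = 5: L{4*sin(5t)*u(t)} = 20/(s^2+25)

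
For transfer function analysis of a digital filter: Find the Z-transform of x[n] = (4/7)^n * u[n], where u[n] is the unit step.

The Z-transform of a^n * u[n] is z/(z-a) for |z| > |a|.
Here a = 4/7, so X(z) = z/(z - (4/7)) = 7z/(7z - 4)
ROC: |z| > 4/7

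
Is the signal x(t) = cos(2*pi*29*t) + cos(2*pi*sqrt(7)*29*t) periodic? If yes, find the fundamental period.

f1 = 29 Hz, f2 = 29*sqrt(7) Hz
Ratio f2/f1 = sqrt(7), which is irrational.
Since the frequency ratio is irrational, no common period exists.
The signal is not periodic.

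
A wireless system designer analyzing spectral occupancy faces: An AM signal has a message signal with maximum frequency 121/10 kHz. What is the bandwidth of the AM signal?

In AM (double-sideband), the bandwidth is twice the message frequency.
BW = 2 * f_m = 2 * 121/10 kHz = 121/5 kHz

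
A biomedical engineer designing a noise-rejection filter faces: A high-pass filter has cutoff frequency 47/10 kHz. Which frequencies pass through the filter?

A high-pass filter passes all frequencies above the cutoff frequency 47/10 kHz and attenuates lower frequencies.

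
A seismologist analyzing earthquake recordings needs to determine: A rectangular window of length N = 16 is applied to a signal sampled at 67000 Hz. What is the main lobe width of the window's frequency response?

For a rectangular window of length N,
the main lobe width in frequency is 2*f_s/N.
= 2*67000/16 = 8375 Hz
This determines the minimum frequency separation for resolving two sinusoids.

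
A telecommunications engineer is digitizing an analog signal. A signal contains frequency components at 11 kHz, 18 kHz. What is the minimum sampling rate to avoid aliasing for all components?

The highest frequency component is f_max = 18 kHz.
Nyquist rate = 2 * f_max = 2 * 18 kHz = 36 kHz.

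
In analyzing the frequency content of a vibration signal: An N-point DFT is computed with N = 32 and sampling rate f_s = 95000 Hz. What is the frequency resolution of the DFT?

DFT frequency resolution = f_s / N
= 95000 / 32 = 11875/4 Hz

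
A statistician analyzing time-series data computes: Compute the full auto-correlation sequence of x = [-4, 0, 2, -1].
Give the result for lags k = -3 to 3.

r_xx[k] = sum_m x[m]*x[m+k], indexed from 0, for k = -3 to 3:
  r_xx[-3] = x[3]*x[0] = 4
  r_xx[-2] = x[2]*x[0] + x[3]*x[1] = -8
  r_xx[-1] = x[1]*x[0] + x[2]*x[1] + x[3]*x[2] = -2
  r_xx[0] = x[0]*x[0] + x[1]*x[1] + x[2]*x[2] + x[3]*x[3] = 21
  r_xx[1] = x[0]*x[1] + x[1]*x[2] + x[2]*x[3] = -2
  r_xx[2] = x[0]*x[2] + x[1]*x[3] = -8
  r_xx[3] = x[0]*x[3] = 4
r_xx = [4, -8, -2, 21, -2, -8, 4]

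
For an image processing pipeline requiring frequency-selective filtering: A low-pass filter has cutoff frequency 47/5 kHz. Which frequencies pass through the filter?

A low-pass filter passes all frequencies below the cutoff frequency 47/5 kHz and attenuates higher frequencies.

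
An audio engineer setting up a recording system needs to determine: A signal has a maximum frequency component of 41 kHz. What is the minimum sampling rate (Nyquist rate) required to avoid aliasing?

By the Nyquist-Shannon sampling theorem,
the minimum sampling rate (Nyquist rate) must be at least 2 * f_max.
Nyquist rate = 2 * 41 kHz = 82 kHz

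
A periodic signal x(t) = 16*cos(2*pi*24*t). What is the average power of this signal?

Average power of A*cos(wt) is A^2/2.
P = 16^2 / 2 = 256/2 = 128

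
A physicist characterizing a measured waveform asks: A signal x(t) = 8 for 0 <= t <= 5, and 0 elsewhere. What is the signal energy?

Energy = integral of |x(t)|^2 dt over the signal duration
= 8^2 * 5 = 64 * 5 = 320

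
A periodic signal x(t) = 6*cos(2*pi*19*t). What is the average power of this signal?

Average power of A*cos(wt) is A^2/2.
P = 6^2 / 2 = 36/2 = 18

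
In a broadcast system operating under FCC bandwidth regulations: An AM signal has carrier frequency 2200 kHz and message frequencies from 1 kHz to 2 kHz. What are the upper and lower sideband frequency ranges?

Upper sideband (USB) = fc + [fm_low, fm_high] = 2200 + [1, 2] = [2201, 2202] kHz
Lower sideband (LSB) = fc - [fm_high, fm_low] = 2200 - [2, 1] = [2198, 2199] kHz
Total occupied spectrum: 2198 kHz to 2202 kHz (plus carrier at 2200 kHz)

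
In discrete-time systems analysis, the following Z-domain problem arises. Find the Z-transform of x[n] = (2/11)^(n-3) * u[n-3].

Time-shifting property: if X(z) = Z{x[n]}, then Z{x[n-d]} = z^(-d) * X(z)
X(z) = z/(z - 2/11) for x[n] = (2/11)^n * u[n]
Z{x[n-3]} = z^(-3) * z/(z - 2/11) = z^(-2)/(z - 2/11)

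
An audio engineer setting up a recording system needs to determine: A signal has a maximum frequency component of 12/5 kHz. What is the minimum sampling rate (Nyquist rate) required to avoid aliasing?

By the Nyquist-Shannon sampling theorem,
the minimum sampling rate (Nyquist rate) must be at least 2 * f_max.
Nyquist rate = 2 * 12/5 kHz = 24/5 kHz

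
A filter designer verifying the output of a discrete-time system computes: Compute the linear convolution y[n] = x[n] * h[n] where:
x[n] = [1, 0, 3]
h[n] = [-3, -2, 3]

y[n] = sum_k x[k]*h[n-k]. Output length = len(x) + len(h) - 1 = 3 + 3 - 1 = 5.
y[0] = 1*-3 = -3
y[1] = 0*-3 + 1*-2 = -2
y[2] = 3*-3 + 0*-2 + 1*3 = -6
y[3] = 3*-2 + 0*3 = -6
y[4] = 3*3 = 9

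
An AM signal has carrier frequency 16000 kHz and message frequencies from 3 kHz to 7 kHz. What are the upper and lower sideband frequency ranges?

Upper sideband (USB) = fc + [fm_low, fm_high] = 16000 + [3, 7] = [16003, 16007] kHz
Lower sideband (LSB) = fc - [fm_high, fm_low] = 16000 - [7, 3] = [15993, 15997] kHz
Total occupied spectrum: 15993 kHz to 16007 kHz (plus carrier at 16000 kHz)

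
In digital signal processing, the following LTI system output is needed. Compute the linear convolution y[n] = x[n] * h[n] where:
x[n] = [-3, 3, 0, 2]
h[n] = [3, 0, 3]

y[n] = sum_k x[k]*h[n-k]. Output length = len(x) + len(h) - 1 = 4 + 3 - 1 = 6.
y[0] = -3*3 = -9
y[1] = 3*3 + -3*0 = 9
y[2] = 0*3 + 3*0 + -3*3 = -9
y[3] = 2*3 + 0*0 + 3*3 = 15
y[4] = 2*0 + 0*3 = 0
y[5] = 2*3 = 6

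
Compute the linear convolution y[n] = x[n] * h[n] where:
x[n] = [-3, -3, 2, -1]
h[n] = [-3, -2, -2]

y[n] = sum_k x[k]*h[n-k]. Output length = len(x) + len(h) - 1 = 4 + 3 - 1 = 6.
y[0] = -3*-3 = 9
y[1] = -3*-3 + -3*-2 = 15
y[2] = 2*-3 + -3*-2 + -3*-2 = 6
y[3] = -1*-3 + 2*-2 + -3*-2 = 5
y[4] = -1*-2 + 2*-2 = -2
y[5] = -1*-2 = 2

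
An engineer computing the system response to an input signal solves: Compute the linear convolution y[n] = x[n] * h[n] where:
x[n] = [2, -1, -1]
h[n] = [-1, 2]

y[n] = sum_k x[k]*h[n-k]. Output length = len(x) + len(h) - 1 = 3 + 2 - 1 = 4.
y[0] = 2*-1 = -2
y[1] = -1*-1 + 2*2 = 5
y[2] = -1*-1 + -1*2 = -1
y[3] = -1*2 = -2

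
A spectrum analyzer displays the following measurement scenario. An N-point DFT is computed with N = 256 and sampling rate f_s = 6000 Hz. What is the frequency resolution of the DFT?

DFT frequency resolution = f_s / N
= 6000 / 256 = 375/16 Hz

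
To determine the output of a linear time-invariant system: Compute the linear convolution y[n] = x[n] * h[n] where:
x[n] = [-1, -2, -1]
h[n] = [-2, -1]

y[n] = sum_k x[k]*h[n-k]. Output length = len(x) + len(h) - 1 = 3 + 2 - 1 = 4.
y[0] = -1*-2 = 2
y[1] = -2*-2 + -1*-1 = 5
y[2] = -1*-2 + -2*-1 = 4
y[3] = -1*-1 = 1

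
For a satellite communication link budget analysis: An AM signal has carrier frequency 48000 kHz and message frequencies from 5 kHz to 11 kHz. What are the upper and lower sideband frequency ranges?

Upper sideband (USB) = fc + [fm_low, fm_high] = 48000 + [5, 11] = [48005, 48011] kHz
Lower sideband (LSB) = fc - [fm_high, fm_low] = 48000 - [11, 5] = [47989, 47995] kHz
Total occupied spectrum: 47989 kHz to 48011 kHz (plus carrier at 48000 kHz)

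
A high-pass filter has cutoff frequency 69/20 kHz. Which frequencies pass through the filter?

A high-pass filter passes all frequencies above the cutoff frequency 69/20 kHz and attenuates lower frequencies.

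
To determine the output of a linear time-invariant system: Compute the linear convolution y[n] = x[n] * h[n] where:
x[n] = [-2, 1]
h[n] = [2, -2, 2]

y[n] = sum_k x[k]*h[n-k]. Output length = len(x) + len(h) - 1 = 2 + 3 - 1 = 4.
y[0] = -2*2 = -4
y[1] = 1*2 + -2*-2 = 6
y[2] = 1*-2 + -2*2 = -6
y[3] = 1*2 = 2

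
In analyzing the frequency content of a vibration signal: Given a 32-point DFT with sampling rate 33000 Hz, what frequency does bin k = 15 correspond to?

The frequency of DFT bin k is: f_k = k * f_s / N
f_15 = 15 * 33000 / 32 = 61875/4 Hz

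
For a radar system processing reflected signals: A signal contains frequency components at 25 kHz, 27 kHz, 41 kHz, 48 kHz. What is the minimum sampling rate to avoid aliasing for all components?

The highest frequency component is f_max = 48 kHz.
Nyquist rate = 2 * f_max = 2 * 48 kHz = 96 kHz.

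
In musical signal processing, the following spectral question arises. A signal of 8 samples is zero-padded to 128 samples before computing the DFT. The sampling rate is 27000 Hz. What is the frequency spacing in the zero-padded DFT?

Original DFT: N = 8, resolution = f_s/N = 27000/8 = 3375 Hz
Zero-padded DFT: N = 128, resolution = f_s/N = 27000/128 = 3375/16 Hz
Zero-padding interpolates the spectrum (finer frequency grid)
but does NOT improve the true spectral resolution (ability to resolve close frequencies).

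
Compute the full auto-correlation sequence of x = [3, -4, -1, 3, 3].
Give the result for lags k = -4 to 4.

r_xx[k] = sum_m x[m]*x[m+k], indexed from 0, for k = -4 to 4:
  r_xx[-4] = x[4]*x[0] = 9
  r_xx[-3] = x[3]*x[0] + x[4]*x[1] = -3
  r_xx[-2] = x[2]*x[0] + x[3]*x[1] + x[4]*x[2] = -18
  r_xx[-1] = x[1]*x[0] + x[2]*x[1] + x[3]*x[2] + x[4]*x[3] = -2
  r_xx[0] = x[0]*x[0] + x[1]*x[1] + x[2]*x[2] + x[3]*x[3] + x[4]*x[4] = 44
  r_xx[1] = x[0]*x[1] + x[1]*x[2] + x[2]*x[3] + x[3]*x[4] = -2
  r_xx[2] = x[0]*x[2] + x[1]*x[3] + x[2]*x[4] = -18
  r_xx[3] = x[0]*x[3] + x[1]*x[4] = -3
  r_xx[4] = x[0]*x[4] = 9
r_xx = [9, -3, -18, -2, 44, -2, -18, -3, 9]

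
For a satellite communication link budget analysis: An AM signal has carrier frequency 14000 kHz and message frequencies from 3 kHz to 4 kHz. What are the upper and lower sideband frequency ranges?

Upper sideband (USB) = fc + [fm_low, fm_high] = 14000 + [3, 4] = [14003, 14004] kHz
Lower sideband (LSB) = fc - [fm_high, fm_low] = 14000 - [4, 3] = [13996, 13997] kHz
Total occupied spectrum: 13996 kHz to 14004 kHz (plus carrier at 14000 kHz)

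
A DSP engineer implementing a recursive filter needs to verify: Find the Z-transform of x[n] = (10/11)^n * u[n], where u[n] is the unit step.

The Z-transform of a^n * u[n] is z/(z-a) for |z| > |a|.
Here a = 10/11, so X(z) = z/(z - (10/11)) = 11z/(11z - 10)
ROC: |z| > 10/11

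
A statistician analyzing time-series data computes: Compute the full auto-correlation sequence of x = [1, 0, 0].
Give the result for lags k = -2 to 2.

r_xx[k] = sum_m x[m]*x[m+k], indexed from 0, for k = -2 to 2:
  r_xx[-2] = x[2]*x[0] = 0
  r_xx[-1] = x[1]*x[0] + x[2]*x[1] = 0
  r_xx[0] = x[0]*x[0] + x[1]*x[1] + x[2]*x[2] = 1
  r_xx[1] = x[0]*x[1] + x[1]*x[2] = 0
  r_xx[2] = x[0]*x[2] = 0
r_xx = [0, 0, 1, 0, 0]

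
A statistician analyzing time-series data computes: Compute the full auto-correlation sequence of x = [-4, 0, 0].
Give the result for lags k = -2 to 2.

r_xx[k] = sum_m x[m]*x[m+k], indexed from 0, for k = -2 to 2:
  r_xx[-2] = x[2]*x[0] = 0
  r_xx[-1] = x[1]*x[0] + x[2]*x[1] = 0
  r_xx[0] = x[0]*x[0] + x[1]*x[1] + x[2]*x[2] = 16
  r_xx[1] = x[0]*x[1] + x[1]*x[2] = 0
  r_xx[2] = x[0]*x[2] = 0
r_xx = [0, 0, 16, 0, 0]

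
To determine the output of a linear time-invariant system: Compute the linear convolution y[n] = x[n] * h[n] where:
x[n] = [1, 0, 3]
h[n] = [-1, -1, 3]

y[n] = sum_k x[k]*h[n-k]. Output length = len(x) + len(h) - 1 = 3 + 3 - 1 = 5.
y[0] = 1*-1 = -1
y[1] = 0*-1 + 1*-1 = -1
y[2] = 3*-1 + 0*-1 + 1*3 = 0
y[3] = 3*-1 + 0*3 = -3
y[4] = 3*3 = 9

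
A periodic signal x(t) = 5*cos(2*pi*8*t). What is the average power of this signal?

Average power of A*cos(wt) is A^2/2.
P = 5^2 / 2 = 25/2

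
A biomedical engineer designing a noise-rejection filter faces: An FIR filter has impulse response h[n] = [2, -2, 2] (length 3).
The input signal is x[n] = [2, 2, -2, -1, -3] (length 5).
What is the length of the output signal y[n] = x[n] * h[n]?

For linear convolution, the output length is:
len(y) = len(x) + len(h) - 1 = 5 + 3 - 1 = 7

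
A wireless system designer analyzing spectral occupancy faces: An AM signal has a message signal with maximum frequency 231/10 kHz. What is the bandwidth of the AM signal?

In AM (double-sideband), the bandwidth is twice the message frequency.
BW = 2 * f_m = 2 * 231/10 kHz = 231/5 kHz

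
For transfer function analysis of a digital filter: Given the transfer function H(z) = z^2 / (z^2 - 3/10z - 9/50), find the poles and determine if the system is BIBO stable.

Poles are roots of the denominator: z^2 - 3/10z - 9/50 = 0.
Quadratic formula: z = [-(-3/10) +/- sqrt((-3/10)^2 - 4*(-9/50))] / 2
Discriminant = 9/100 + 18/25 = 81/100; sqrt = 9/10.
z = (3/10 +/- 9/10) / 2 => z = 3/5 or z = -3/10.
|p1| = 3/5, |p2| = 3/10.
For BIBO stability, all poles must lie inside the unit circle (|p| < 1).
System is STABLE since both |p| < 1.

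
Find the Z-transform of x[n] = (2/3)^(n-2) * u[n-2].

Time-shifting property: if X(z) = Z{x[n]}, then Z{x[n-d]} = z^(-d) * X(z)
X(z) = z/(z - 2/3) for x[n] = (2/3)^n * u[n]
Z{x[n-2]} = z^(-2) * z/(z - 2/3) = z^(-1)/(z - 2/3)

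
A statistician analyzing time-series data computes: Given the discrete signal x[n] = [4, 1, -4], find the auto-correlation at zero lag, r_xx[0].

The auto-correlation at zero lag r_xx[0] equals the signal energy.
r_xx[0] = sum of x[n]^2 = 4^2 + 1^2 + (-4)^2
= 16 + 1 + 16 = 33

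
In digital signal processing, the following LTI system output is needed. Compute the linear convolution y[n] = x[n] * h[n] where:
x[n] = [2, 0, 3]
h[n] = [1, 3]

y[n] = sum_k x[k]*h[n-k]. Output length = len(x) + len(h) - 1 = 3 + 2 - 1 = 4.
y[0] = 2*1 = 2
y[1] = 0*1 + 2*3 = 6
y[2] = 3*1 + 0*3 = 3
y[3] = 3*3 = 9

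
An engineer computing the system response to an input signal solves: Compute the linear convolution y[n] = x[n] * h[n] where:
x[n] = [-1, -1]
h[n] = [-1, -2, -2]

y[n] = sum_k x[k]*h[n-k]. Output length = len(x) + len(h) - 1 = 2 + 3 - 1 = 4.
y[0] = -1*-1 = 1
y[1] = -1*-1 + -1*-2 = 3
y[2] = -1*-2 + -1*-2 = 4
y[3] = -1*-2 = 2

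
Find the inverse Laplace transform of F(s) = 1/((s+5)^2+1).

Standard pair: w/((s+a)^2+w^2) <-> e^(-at)*sin(wt)*u(t)
With a=5, w=1: f(t) = e^(-5t)*sin(t)*u(t)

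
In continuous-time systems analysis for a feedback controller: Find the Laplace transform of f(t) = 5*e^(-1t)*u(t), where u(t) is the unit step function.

Standard Laplace transform pair:
e^(-at)*u(t) <-> 1/(s+a)
With a = 1: L{5*e^(-1t)*u(t)} = 5/(s+1), ROC: Re(s) > -1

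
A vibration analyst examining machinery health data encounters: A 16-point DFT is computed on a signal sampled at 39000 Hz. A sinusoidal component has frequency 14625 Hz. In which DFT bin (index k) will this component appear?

DFT frequency resolution = f_s/N = 39000/16 = 4875/2 Hz
Bin index k = f_signal / resolution = 14625 / 4875/2 = 6
The signal frequency 14625 Hz falls in DFT bin k = 6.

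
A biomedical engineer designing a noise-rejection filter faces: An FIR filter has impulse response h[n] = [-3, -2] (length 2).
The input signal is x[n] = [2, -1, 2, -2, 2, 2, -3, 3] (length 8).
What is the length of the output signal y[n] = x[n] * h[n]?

For linear convolution, the output length is:
len(y) = len(x) + len(h) - 1 = 8 + 2 - 1 = 9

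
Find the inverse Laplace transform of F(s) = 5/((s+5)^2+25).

Standard pair: w/((s+a)^2+w^2) <-> e^(-at)*sin(wt)*u(t)
With a=5, w=5: f(t) = e^(-5t)*sin(5t)*u(t)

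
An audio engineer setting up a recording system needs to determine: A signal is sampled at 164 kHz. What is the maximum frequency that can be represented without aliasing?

The maximum frequency that can be represented without aliasing
is the Nyquist frequency: f_max = f_s / 2 = 164 kHz / 2 = 82 kHz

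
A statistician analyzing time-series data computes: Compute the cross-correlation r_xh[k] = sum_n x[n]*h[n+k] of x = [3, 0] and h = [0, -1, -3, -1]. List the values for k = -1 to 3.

Both sequences indexed from 0 and zero outside their support.
Lags with overlap: k = -1 to 3.
  r_xh[-1] = x[1]*h[0] = 0
  r_xh[0] = x[0]*h[0] + x[1]*h[1] = 0
  r_xh[1] = x[0]*h[1] + x[1]*h[2] = -3
  r_xh[2] = x[0]*h[2] + x[1]*h[3] = -9
  r_xh[3] = x[0]*h[3] = -3
r_xh = [0, 0, -3, -9, -3] (for k = -1, ..., 3)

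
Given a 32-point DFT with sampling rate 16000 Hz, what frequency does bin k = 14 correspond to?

The frequency of DFT bin k is: f_k = k * f_s / N
f_14 = 14 * 16000 / 32 = 7000 Hz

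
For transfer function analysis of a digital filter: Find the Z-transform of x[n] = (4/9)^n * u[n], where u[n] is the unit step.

The Z-transform of a^n * u[n] is z/(z-a) for |z| > |a|.
Here a = 4/9, so X(z) = z/(z - (4/9)) = 9z/(9z - 4)
ROC: |z| > 4/9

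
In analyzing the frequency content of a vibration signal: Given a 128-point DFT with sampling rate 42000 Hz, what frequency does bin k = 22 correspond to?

The frequency of DFT bin k is: f_k = k * f_s / N
f_22 = 22 * 42000 / 128 = 28875/4 Hz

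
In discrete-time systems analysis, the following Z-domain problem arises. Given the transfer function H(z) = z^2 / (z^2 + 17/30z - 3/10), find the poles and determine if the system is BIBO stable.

Poles are roots of the denominator: z^2 + 17/30z - 3/10 = 0.
Quadratic formula: z = [-(17/30) +/- sqrt((17/30)^2 - 4*(-3/10))] / 2
Discriminant = 289/900 + 6/5 = 1369/900; sqrt = 37/30.
z = (-17/30 +/- 37/30) / 2 => z = 1/3 or z = -9/10.
|p1| = 9/10, |p2| = 1/3.
For BIBO stability, all poles must lie inside the unit circle (|p| < 1).
System is STABLE since both |p| < 1.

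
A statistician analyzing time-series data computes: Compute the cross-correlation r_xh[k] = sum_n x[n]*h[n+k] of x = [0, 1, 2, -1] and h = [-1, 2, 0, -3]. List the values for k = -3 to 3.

Both sequences indexed from 0 and zero outside their support.
Lags with overlap: k = -3 to 3.
  r_xh[-3] = x[3]*h[0] = 1
  r_xh[-2] = x[2]*h[0] + x[3]*h[1] = -4
  r_xh[-1] = x[1]*h[0] + x[2]*h[1] + x[3]*h[2] = 3
  r_xh[0] = x[0]*h[0] + x[1]*h[1] + x[2]*h[2] + x[3]*h[3] = 5
  r_xh[1] = x[0]*h[1] + x[1]*h[2] + x[2]*h[3] = -6
  r_xh[2] = x[0]*h[2] + x[1]*h[3] = -3
  r_xh[3] = x[0]*h[3] = 0
r_xh = [1, -4, 3, 5, -6, -3, 0] (for k = -3, ..., 3)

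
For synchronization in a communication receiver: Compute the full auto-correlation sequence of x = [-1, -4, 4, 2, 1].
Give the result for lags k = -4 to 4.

r_xx[k] = sum_m x[m]*x[m+k], indexed from 0, for k = -4 to 4:
  r_xx[-4] = x[4]*x[0] = -1
  r_xx[-3] = x[3]*x[0] + x[4]*x[1] = -6
  r_xx[-2] = x[2]*x[0] + x[3]*x[1] + x[4]*x[2] = -8
  r_xx[-1] = x[1]*x[0] + x[2]*x[1] + x[3]*x[2] + x[4]*x[3] = -2
  r_xx[0] = x[0]*x[0] + x[1]*x[1] + x[2]*x[2] + x[3]*x[3] + x[4]*x[4] = 38
  r_xx[1] = x[0]*x[1] + x[1]*x[2] + x[2]*x[3] + x[3]*x[4] = -2
  r_xx[2] = x[0]*x[2] + x[1]*x[3] + x[2]*x[4] = -8
  r_xx[3] = x[0]*x[3] + x[1]*x[4] = -6
  r_xx[4] = x[0]*x[4] = -1
r_xx = [-1, -6, -8, -2, 38, -2, -8, -6, -1]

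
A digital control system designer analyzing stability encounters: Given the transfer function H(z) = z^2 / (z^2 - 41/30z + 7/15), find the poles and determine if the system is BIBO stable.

Poles are roots of the denominator: z^2 - 41/30z + 7/15 = 0.
Quadratic formula: z = [-(-41/30) +/- sqrt((-41/30)^2 - 4*(7/15))] / 2
Discriminant = 1681/900 - 28/15 = 1/900; sqrt = 1/30.
z = (41/30 +/- 1/30) / 2 => z = 7/10 or z = 2/3.
|p1| = 7/10, |p2| = 2/3.
For BIBO stability, all poles must lie inside the unit circle (|p| < 1).
System is STABLE since both |p| < 1.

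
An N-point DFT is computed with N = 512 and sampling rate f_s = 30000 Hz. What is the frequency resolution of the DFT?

DFT frequency resolution = f_s / N
= 30000 / 512 = 1875/32 Hz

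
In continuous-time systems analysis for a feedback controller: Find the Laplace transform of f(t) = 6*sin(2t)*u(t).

Standard pair: sin(wt)*u(t) <-> w/(s^2+w^2)
With w = 2: L{6*sin(2t)*u(t)} = 12/(s^2+4)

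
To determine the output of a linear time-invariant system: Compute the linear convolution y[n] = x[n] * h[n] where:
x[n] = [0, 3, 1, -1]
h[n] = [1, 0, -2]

y[n] = sum_k x[k]*h[n-k]. Output length = len(x) + len(h) - 1 = 4 + 3 - 1 = 6.
y[0] = 0*1 = 0
y[1] = 3*1 + 0*0 = 3
y[2] = 1*1 + 3*0 + 0*-2 = 1
y[3] = -1*1 + 1*0 + 3*-2 = -7
y[4] = -1*0 + 1*-2 = -2
y[5] = -1*-2 = 2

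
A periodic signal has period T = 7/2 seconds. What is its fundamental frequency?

The fundamental frequency is the reciprocal of the period.
f = 1/T = 1/(7/2) = 2/7 Hz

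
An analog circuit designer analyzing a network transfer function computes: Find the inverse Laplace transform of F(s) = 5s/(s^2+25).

Standard pair: s/(s^2+w^2) <-> cos(wt)*u(t)
With k=5, w=5: f(t) = 5*cos(5t)*u(t)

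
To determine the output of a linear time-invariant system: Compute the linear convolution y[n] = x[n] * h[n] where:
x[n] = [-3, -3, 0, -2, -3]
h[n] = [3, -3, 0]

y[n] = sum_k x[k]*h[n-k]. Output length = len(x) + len(h) - 1 = 5 + 3 - 1 = 7.
y[0] = -3*3 = -9
y[1] = -3*3 + -3*-3 = 0
y[2] = 0*3 + -3*-3 + -3*0 = 9
y[3] = -2*3 + 0*-3 + -3*0 = -6
y[4] = -3*3 + -2*-3 + 0*0 = -3
y[5] = -3*-3 + -2*0 = 9
y[6] = -3*0 = 0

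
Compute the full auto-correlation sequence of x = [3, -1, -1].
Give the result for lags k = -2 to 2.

r_xx[k] = sum_m x[m]*x[m+k], indexed from 0, for k = -2 to 2:
  r_xx[-2] = x[2]*x[0] = -3
  r_xx[-1] = x[1]*x[0] + x[2]*x[1] = -2
  r_xx[0] = x[0]*x[0] + x[1]*x[1] + x[2]*x[2] = 11
  r_xx[1] = x[0]*x[1] + x[1]*x[2] = -2
  r_xx[2] = x[0]*x[2] = -3
r_xx = [-3, -2, 11, -2, -3]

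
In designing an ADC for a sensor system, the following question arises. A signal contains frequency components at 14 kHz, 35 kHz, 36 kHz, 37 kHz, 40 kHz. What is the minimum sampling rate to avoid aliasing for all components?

The highest frequency component is f_max = 40 kHz.
Nyquist rate = 2 * f_max = 2 * 40 kHz = 80 kHz.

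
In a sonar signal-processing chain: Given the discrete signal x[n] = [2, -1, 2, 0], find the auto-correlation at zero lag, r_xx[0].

The auto-correlation at zero lag r_xx[0] equals the signal energy.
r_xx[0] = sum of x[n]^2 = 2^2 + (-1)^2 + 2^2 + 0^2
= 4 + 1 + 4 + 0 = 9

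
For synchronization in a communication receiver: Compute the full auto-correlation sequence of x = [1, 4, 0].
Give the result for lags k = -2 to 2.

r_xx[k] = sum_m x[m]*x[m+k], indexed from 0, for k = -2 to 2:
  r_xx[-2] = x[2]*x[0] = 0
  r_xx[-1] = x[1]*x[0] + x[2]*x[1] = 4
  r_xx[0] = x[0]*x[0] + x[1]*x[1] + x[2]*x[2] = 17
  r_xx[1] = x[0]*x[1] + x[1]*x[2] = 4
  r_xx[2] = x[0]*x[2] = 0
r_xx = [0, 4, 17, 4, 0]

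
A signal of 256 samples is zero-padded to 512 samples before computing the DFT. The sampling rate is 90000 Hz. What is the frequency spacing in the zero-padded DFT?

Original DFT: N = 256, resolution = f_s/N = 90000/256 = 5625/16 Hz
Zero-padded DFT: N = 512, resolution = f_s/N = 90000/512 = 5625/32 Hz
Zero-padding interpolates the spectrum (finer frequency grid)
but does NOT improve the true spectral resolution (ability to resolve close frequencies).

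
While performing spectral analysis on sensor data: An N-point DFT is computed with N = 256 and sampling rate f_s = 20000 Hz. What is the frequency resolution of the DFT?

DFT frequency resolution = f_s / N
= 20000 / 256 = 625/8 Hz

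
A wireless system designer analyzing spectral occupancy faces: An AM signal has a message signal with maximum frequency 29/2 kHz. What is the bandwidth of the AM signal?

In AM (double-sideband), the bandwidth is twice the message frequency.
BW = 2 * f_m = 2 * 29/2 kHz = 29 kHz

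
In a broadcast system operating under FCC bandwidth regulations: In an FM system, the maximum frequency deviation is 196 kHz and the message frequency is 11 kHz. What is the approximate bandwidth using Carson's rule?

Carson's rule: BW = 2*(delta_f + f_m)
= 2*(196 + 11) kHz = 414 kHz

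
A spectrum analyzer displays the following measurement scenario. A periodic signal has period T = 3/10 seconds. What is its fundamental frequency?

The fundamental frequency is the reciprocal of the period.
f = 1/T = 1/(3/10) = 10/3 Hz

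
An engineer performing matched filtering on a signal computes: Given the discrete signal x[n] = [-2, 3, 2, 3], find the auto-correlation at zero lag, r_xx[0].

The auto-correlation at zero lag r_xx[0] equals the signal energy.
r_xx[0] = sum of x[n]^2 = (-2)^2 + 3^2 + 2^2 + 3^2
= 4 + 9 + 4 + 9 = 26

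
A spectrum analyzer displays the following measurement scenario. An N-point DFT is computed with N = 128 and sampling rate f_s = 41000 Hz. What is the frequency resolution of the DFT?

DFT frequency resolution = f_s / N
= 41000 / 128 = 5125/16 Hz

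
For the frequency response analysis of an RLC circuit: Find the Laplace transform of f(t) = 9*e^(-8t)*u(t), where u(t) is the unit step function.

Standard Laplace transform pair:
e^(-at)*u(t) <-> 1/(s+a)
With a = 8: L{9*e^(-8t)*u(t)} = 9/(s+8), ROC: Re(s) > -8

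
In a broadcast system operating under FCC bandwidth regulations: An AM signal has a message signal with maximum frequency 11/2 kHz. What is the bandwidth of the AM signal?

In AM (double-sideband), the bandwidth is twice the message frequency.
BW = 2 * f_m = 2 * 11/2 kHz = 11 kHz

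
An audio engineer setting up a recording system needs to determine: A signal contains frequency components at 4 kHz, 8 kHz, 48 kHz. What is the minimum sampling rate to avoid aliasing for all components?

The highest frequency component is f_max = 48 kHz.
Nyquist rate = 2 * f_max = 2 * 48 kHz = 96 kHz.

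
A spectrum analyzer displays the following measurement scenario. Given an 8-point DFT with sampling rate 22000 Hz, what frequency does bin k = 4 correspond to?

The frequency of DFT bin k is: f_k = k * f_s / N
f_4 = 4 * 22000 / 8 = 11000 Hz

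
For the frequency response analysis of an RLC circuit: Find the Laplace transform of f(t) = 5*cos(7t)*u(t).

Standard pair: cos(wt)*u(t) <-> s/(s^2+w^2)
With w = 7: L{5*cos(7t)*u(t)} = 5s/(s^2+49)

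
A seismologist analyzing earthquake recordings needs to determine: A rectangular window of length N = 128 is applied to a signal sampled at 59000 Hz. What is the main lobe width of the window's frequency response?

For a rectangular window of length N,
the main lobe width in frequency is 2*f_s/N.
= 2*59000/128 = 7375/8 Hz
This determines the minimum frequency separation for resolving two sinusoids.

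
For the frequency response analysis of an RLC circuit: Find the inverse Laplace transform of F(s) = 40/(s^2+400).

Standard pair: w/(s^2+w^2) <-> sin(wt)*u(t)
Recognize w^2 = 400, so w = 20; numerator 40 = 2*20.
f(t) = 2*sin(20t)*u(t)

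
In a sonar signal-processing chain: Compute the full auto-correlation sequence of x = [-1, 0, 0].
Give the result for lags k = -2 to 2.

r_xx[k] = sum_m x[m]*x[m+k], indexed from 0, for k = -2 to 2:
  r_xx[-2] = x[2]*x[0] = 0
  r_xx[-1] = x[1]*x[0] + x[2]*x[1] = 0
  r_xx[0] = x[0]*x[0] + x[1]*x[1] + x[2]*x[2] = 1
  r_xx[1] = x[0]*x[1] + x[1]*x[2] = 0
  r_xx[2] = x[0]*x[2] = 0
r_xx = [0, 0, 1, 0, 0]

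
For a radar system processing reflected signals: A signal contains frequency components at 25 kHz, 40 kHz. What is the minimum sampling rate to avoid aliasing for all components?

The highest frequency component is f_max = 40 kHz.
Nyquist rate = 2 * f_max = 2 * 40 kHz = 80 kHz.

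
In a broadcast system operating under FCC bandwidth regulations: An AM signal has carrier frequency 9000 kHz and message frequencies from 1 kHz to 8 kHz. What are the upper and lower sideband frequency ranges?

Upper sideband (USB) = fc + [fm_low, fm_high] = 9000 + [1, 8] = [9001, 9008] kHz
Lower sideband (LSB) = fc - [fm_high, fm_low] = 9000 - [8, 1] = [8992, 8999] kHz
Total occupied spectrum: 8992 kHz to 9008 kHz (plus carrier at 9000 kHz)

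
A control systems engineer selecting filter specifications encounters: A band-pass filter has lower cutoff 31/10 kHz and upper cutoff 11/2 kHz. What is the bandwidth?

Bandwidth = f_high - f_low
= 11/2 kHz - 31/10 kHz = 12/5 kHz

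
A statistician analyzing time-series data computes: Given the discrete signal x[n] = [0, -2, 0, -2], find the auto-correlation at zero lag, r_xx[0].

The auto-correlation at zero lag r_xx[0] equals the signal energy.
r_xx[0] = sum of x[n]^2 = 0^2 + (-2)^2 + 0^2 + (-2)^2
= 0 + 4 + 0 + 4 = 8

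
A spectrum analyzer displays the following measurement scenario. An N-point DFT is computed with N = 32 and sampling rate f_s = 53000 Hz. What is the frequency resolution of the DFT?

DFT frequency resolution = f_s / N
= 53000 / 32 = 6625/4 Hz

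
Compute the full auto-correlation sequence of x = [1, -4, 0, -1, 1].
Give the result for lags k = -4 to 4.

r_xx[k] = sum_m x[m]*x[m+k], indexed from 0, for k = -4 to 4:
  r_xx[-4] = x[4]*x[0] = 1
  r_xx[-3] = x[3]*x[0] + x[4]*x[1] = -5
  r_xx[-2] = x[2]*x[0] + x[3]*x[1] + x[4]*x[2] = 4
  r_xx[-1] = x[1]*x[0] + x[2]*x[1] + x[3]*x[2] + x[4]*x[3] = -5
  r_xx[0] = x[0]*x[0] + x[1]*x[1] + x[2]*x[2] + x[3]*x[3] + x[4]*x[4] = 19
  r_xx[1] = x[0]*x[1] + x[1]*x[2] + x[2]*x[3] + x[3]*x[4] = -5
  r_xx[2] = x[0]*x[2] + x[1]*x[3] + x[2]*x[4] = 4
  r_xx[3] = x[0]*x[3] + x[1]*x[4] = -5
  r_xx[4] = x[0]*x[4] = 1
r_xx = [1, -5, 4, -5, 19, -5, 4, -5, 1]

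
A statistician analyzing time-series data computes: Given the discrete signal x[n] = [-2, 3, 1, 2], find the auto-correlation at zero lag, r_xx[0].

The auto-correlation at zero lag r_xx[0] equals the signal energy.
r_xx[0] = sum of x[n]^2 = (-2)^2 + 3^2 + 1^2 + 2^2
= 4 + 9 + 1 + 4 = 18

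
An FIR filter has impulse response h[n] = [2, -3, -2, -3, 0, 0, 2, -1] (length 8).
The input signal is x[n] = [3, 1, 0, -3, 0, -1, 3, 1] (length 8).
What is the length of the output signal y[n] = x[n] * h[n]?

For linear convolution, the output length is:
len(y) = len(x) + len(h) - 1 = 8 + 8 - 1 = 15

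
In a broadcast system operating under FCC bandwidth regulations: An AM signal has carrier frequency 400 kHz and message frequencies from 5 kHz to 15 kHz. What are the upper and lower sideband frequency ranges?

Upper sideband (USB) = fc + [fm_low, fm_high] = 400 + [5, 15] = [405, 415] kHz
Lower sideband (LSB) = fc - [fm_high, fm_low] = 400 - [15, 5] = [385, 395] kHz
Total occupied spectrum: 385 kHz to 415 kHz (plus carrier at 400 kHz)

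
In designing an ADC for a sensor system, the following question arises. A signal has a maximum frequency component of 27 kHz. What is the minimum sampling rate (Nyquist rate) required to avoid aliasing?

By the Nyquist-Shannon sampling theorem,
the minimum sampling rate (Nyquist rate) must be at least 2 * f_max.
Nyquist rate = 2 * 27 kHz = 54 kHz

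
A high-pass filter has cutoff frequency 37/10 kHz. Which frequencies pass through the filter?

A high-pass filter passes all frequencies above the cutoff frequency 37/10 kHz and attenuates lower frequencies.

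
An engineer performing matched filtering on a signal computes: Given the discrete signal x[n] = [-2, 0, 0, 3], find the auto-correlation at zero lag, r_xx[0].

The auto-correlation at zero lag r_xx[0] equals the signal energy.
r_xx[0] = sum of x[n]^2 = (-2)^2 + 0^2 + 0^2 + 3^2
= 4 + 0 + 0 + 9 = 13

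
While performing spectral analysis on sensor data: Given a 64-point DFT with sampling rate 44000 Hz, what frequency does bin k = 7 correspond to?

The frequency of DFT bin k is: f_k = k * f_s / N
f_7 = 7 * 44000 / 64 = 9625/2 Hz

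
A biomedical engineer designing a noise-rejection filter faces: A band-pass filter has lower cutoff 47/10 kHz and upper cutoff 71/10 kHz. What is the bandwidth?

Bandwidth = f_high - f_low
= 71/10 kHz - 47/10 kHz = 12/5 kHz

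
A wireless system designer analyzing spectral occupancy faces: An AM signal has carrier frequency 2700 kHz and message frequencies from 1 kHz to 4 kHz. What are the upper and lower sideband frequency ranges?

Upper sideband (USB) = fc + [fm_low, fm_high] = 2700 + [1, 4] = [2701, 2704] kHz
Lower sideband (LSB) = fc - [fm_high, fm_low] = 2700 - [4, 1] = [2696, 2699] kHz
Total occupied spectrum: 2696 kHz to 2704 kHz (plus carrier at 2700 kHz)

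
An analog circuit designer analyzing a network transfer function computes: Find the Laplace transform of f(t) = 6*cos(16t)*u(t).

Standard pair: cos(wt)*u(t) <-> s/(s^2+w^2)
With w = 16: L{6*cos(16t)*u(t)} = 6s/(s^2+256)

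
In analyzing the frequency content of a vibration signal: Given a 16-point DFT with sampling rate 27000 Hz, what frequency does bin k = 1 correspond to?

The frequency of DFT bin k is: f_k = k * f_s / N
f_1 = 1 * 27000 / 16 = 3375/2 Hz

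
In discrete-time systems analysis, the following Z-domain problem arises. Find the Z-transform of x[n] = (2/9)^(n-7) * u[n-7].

Time-shifting property: if X(z) = Z{x[n]}, then Z{x[n-d]} = z^(-d) * X(z)
X(z) = z/(z - 2/9) for x[n] = (2/9)^n * u[n]
Z{x[n-7]} = z^(-7) * z/(z - 2/9) = z^(-6)/(z - 2/9)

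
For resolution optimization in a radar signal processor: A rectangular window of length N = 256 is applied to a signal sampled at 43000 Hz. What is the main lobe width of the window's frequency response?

For a rectangular window of length N,
the main lobe width in frequency is 2*f_s/N.
= 2*43000/256 = 5375/16 Hz
This determines the minimum frequency separation for resolving two sinusoids.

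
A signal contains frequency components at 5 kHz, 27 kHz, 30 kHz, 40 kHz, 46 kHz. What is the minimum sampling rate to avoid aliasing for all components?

The highest frequency component is f_max = 46 kHz.
Nyquist rate = 2 * f_max = 2 * 46 kHz = 92 kHz.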